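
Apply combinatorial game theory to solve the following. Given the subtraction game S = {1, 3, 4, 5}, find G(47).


The subtraction set is S = {1, 3, 4, 5}.
G(k) = mex{ G(k - s) : s in S, s <= k }. We compute iteratively: G(0) = 0.
G(1) = mex({0}) = 1
G(2) = mex({1}) = 0
G(3) = mex({0}) = 1
G(4) = mex({0, 1}) = 2
G(5) = mex({0, 1, 2}) = 3
G(6) = mex({0, 1, 3}) = 2
G(7) = mex({0, 1, 2}) = 3
G(8) = mex({1, 2, 3}) = 0
G(9) = mex({0, 2, 3}) = 1
G(10) = mex({1, 2, 3}) = 0
G(11) = mex({0, 2, 3}) = 1
G(12) = mex({0, 1, 3}) = 2
Observe that G(8)..G(12) = 0, 1, 0, 1, 2 repeats G(0)..G(4) = 0, 1, 0, 1, 2.
For k >= max(S) = 5, G(k) is determined by the previous 5 values G(k-5)..G(k-1); a window of 5 consecutive values has recurred shifted by 8, so by induction G(k + 8) = G(k) for all k >= 0: the sequence is periodic from the start with period 8.
One period: G(0..7) = 0, 1, 0, 1, 2, 3, 2, 3.
47 mod 8 = 7, so G(47) = G(7) = 3.

3


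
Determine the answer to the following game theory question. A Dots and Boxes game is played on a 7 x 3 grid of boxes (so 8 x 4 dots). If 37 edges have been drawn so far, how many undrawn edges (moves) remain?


Grid: 7 x 3 boxes, i.e. 8 rows and 4 columns of dots.
Horizontal edges: (rows + 1) * cols = 8 * 3 = 24
Vertical edges: rows * (cols + 1) = 7 * 4 = 28
Total edges: 24 + 28 = 52
Edges drawn: 37
Remaining: 52 - 37 = 15

15


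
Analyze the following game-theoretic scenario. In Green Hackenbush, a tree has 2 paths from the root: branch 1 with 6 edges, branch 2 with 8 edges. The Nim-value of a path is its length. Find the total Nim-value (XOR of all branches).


The tree has 2 branches from the ground vertex.
In Green Hackenbush, the Nim-value of a simple path of length k is k.
Branch 1: length 6, Nim-value = 6
Branch 2: length 8, Nim-value = 8
Total Nim-value = XOR of all branch values:
0 XOR 6 = 6
6 XOR 8 = 14
Nim-value of the tree = 14

14


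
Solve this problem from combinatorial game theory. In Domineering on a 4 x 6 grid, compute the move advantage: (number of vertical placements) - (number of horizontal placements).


Board is 4 x 6 (rows x cols).
Left (vertical) placements: (rows-1) * cols = 3 * 6 = 18
Right (horizontal) placements: rows * (cols-1) = 4 * 5 = 20
Advantage = Left - Right = 18 - 20 = -2

-2


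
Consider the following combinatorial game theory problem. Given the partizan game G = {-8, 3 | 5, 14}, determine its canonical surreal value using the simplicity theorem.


Left options: {-8, 3}, max = 3
Right options: {5, 14}, min = 5
All options are numbers and max(Left) < min(Right), so by the simplicity theorem the value is the simplest (earliest-born) number strictly between 3 and 5.
The only integer strictly between 3 and 5 is 4.
No non-integer in the interval can be simpler: if x is a non-integer in the interval, then floor(x) or ceil(x) also lies in the interval (the interval contains an integer), and both are proper prefixes of x's sign expansion, i.e. born earlier. So the game value is 4.
Game value = 4

4


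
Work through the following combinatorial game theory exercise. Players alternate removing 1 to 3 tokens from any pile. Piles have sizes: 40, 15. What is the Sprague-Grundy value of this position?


Subtraction set: {1, 2, 3}
For this subtraction set, G(n) = n mod 4 (period = max + 1 = 4).
Pile 1 (size 40): G(40) = 40 mod 4 = 0
Pile 2 (size 15): G(15) = 15 mod 4 = 3
Total Grundy value = XOR of all: 0 XOR 3 = 3

3


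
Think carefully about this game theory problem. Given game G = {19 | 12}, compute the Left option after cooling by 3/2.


Original game: {19 | 12} (a switch {a | b} with a > b).
Cooling by t (for t below the temperature (a - b)/2 = 7/2) taxes each move by t: {a | b} cooled by t is {a - t | b + t}.
Cooling amount: t = 3/2
Cooled Left option: 19 - 3/2 = 35/2
Cooled Right option: 12 + 3/2 = 27/2
Cooled game: {35/2 | 27/2}
Left option = 35/2

35/2


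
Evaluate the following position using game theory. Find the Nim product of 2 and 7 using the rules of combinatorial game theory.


Nim multiplication is bilinear over XOR: (u XOR v) * w = (u*w) XOR (v*w).
So we split each operand into its bit components and XOR the pairwise Nim products.
2 = 2 (as XOR of powers of 2).
7 = 1 + 2 + 4 (as XOR of powers of 2).
Using the standard Nim-product table on single bits:
  2*2 = 3,   2*4 = 8,   2*8 = 12,
  4*4 = 6,   4*8 = 11,  8*8 = 13,
and  1*x = x (identity), k*l = l*k (commutative).
Pairwise Nim products:
  2 * 1 = 2
  2 * 2 = 3
  2 * 4 = 8
XOR them: 2 XOR 3 XOR 8 = 9.
Result: 2 * 7 = 9 (in Nim).

9


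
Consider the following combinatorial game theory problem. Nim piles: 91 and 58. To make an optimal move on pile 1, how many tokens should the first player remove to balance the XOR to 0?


Piles: 91 and 58
Current XOR: 91 XOR 58 = 97 (non-zero, so this is an N-position).
To make the XOR zero, we need to find a move that balances the piles.
For pile 1 (size 91): target = 91 XOR 97 = 58
We reduce pile 1 from 91 to 58.
Tokens removed: 91 - 58 = 33
Verification: 58 XOR 58 = 0

33


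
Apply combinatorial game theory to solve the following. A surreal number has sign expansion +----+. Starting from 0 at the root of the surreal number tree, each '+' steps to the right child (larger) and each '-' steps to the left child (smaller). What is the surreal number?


Sign expansion: +----+
Rule: track bounds (lo, hi), initially (-inf, +inf). On '+', the current value becomes lo and we move to the simplest number in (value, hi): value + 1 if hi = +inf, otherwise the midpoint (value + hi)/2. On '-', the current value becomes hi and we move to value - 1 if lo = -inf, otherwise the midpoint (lo + value)/2.
Start at 0.
Step 1: sign = +, move right. Bounds: (0, +inf). Value = 1
Step 2: sign = -, move left. Bounds: (0, 1). Value = 1/2
Step 3: sign = -, move left. Bounds: (0, 1/2). Value = 1/4
Step 4: sign = -, move left. Bounds: (0, 1/4). Value = 1/8
Step 5: sign = -, move left. Bounds: (0, 1/8). Value = 1/16
Step 6: sign = +, move right. Bounds: (1/16, 1/8). Value = 3/32
The surreal number with sign expansion +----+ is 3/32.

3/32


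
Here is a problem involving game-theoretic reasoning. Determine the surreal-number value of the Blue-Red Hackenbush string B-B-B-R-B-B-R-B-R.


Edges (from ground): B-B-B-R-B-B-R-B-R
By Berlekamp's sign-expansion rule, a Blue-Red Hackenbush stalk has the value of the surreal number whose sign sequence is the edge sequence with B -> + and R -> -.
Sign sequence: +++-++-+-
Trace the sign expansion in the surreal number tree, starting from 0:
Edge 1: B (sign +) -> bounds (0, +inf), value = 1
Edge 2: B (sign +) -> bounds (1, +inf), value = 2
Edge 3: B (sign +) -> bounds (2, +inf), value = 3
Edge 4: R (sign -) -> bounds (2, 3), value = 5/2
Edge 5: B (sign +) -> bounds (5/2, 3), value = 11/4
Edge 6: B (sign +) -> bounds (11/4, 3), value = 23/8
Edge 7: R (sign -) -> bounds (11/4, 23/8), value = 45/16
Edge 8: B (sign +) -> bounds (45/16, 23/8), value = 91/32
Edge 9: R (sign -) -> bounds (45/16, 91/32), value = 181/64
Game value = 181/64

181/64


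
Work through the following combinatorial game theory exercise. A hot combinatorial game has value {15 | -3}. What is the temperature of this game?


The game is {15 | -3}, a switch {a | b} with numbers a > b.
Cooling {a | b} by t gives {a - t | b + t}, which stops being hot when a - t = b + t, i.e. at t = (a - b)/2. So the temperature of a switch is (a - b)/2.
Temperature = (Left option - Right option) / 2
= (15 - (-3)) / 2
= 18 / 2
= 9

9


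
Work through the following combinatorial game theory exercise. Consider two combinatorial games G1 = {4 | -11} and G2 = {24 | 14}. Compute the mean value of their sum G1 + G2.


G1 = {4 | -11}, G2 = {24 | 14}
Each is a switch {a | b} with numbers a > b; its mean value is (a + b)/2, and mean value is additive over game sums: m(G1 + G2) = m(G1) + m(G2).
Mean of G1 = (4 + (-11))/2 = -7/2 = -7/2
Mean of G2 = (24 + (14))/2 = 38/2 = 19
Mean of G1 + G2 = -7/2 + 19 = 31/2

31/2


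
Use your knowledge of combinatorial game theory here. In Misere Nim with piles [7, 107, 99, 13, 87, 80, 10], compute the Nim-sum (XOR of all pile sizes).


We need the XOR (exclusive or) of all pile sizes.
After XOR-ing pile 1 (size 7): 0 XOR 7 = 7
After XOR-ing pile 2 (size 107): 7 XOR 107 = 108
After XOR-ing pile 3 (size 99): 108 XOR 99 = 15
After XOR-ing pile 4 (size 13): 15 XOR 13 = 2
After XOR-ing pile 5 (size 87): 2 XOR 87 = 85
After XOR-ing pile 6 (size 80): 85 XOR 80 = 5
After XOR-ing pile 7 (size 10): 5 XOR 10 = 15
The Nim-value of this position is 15.

15


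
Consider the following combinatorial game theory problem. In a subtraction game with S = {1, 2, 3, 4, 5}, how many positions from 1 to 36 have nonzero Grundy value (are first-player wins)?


Subtraction set S = {1, 2, 3, 4, 5}, so G(n) = n mod 6.
G(n) = 0 when n is a multiple of 6.
Multiples of 6 in [1, 36]: 6
N-positions (nonzero Grundy) = 36 - 6 = 30

30


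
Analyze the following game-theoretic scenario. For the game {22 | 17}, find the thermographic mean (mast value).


Game = {22 | 17}, a switch {a | b} with numbers a > b.
Its thermograph has left wall a - t and right wall b + t, which meet at t = (a - b)/2, where both equal (a + b)/2. So the mast (mean value) is at (a + b)/2.
Mean = (22 + (17))/2 = 39/2 = 39/2

39/2


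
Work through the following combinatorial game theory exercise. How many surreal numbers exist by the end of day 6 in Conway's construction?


Day 0: {|} = 0 is born. Count = 1.
Day n: the number of surreal numbers born by day n is 2^(n+1) - 1.
By day 0: 2^1 - 1 = 1
By day 1: 2^2 - 1 = 3
By day 2: 2^3 - 1 = 7
By day 3: 2^4 - 1 = 15
By day 4: 2^5 - 1 = 31
By day 5: 2^6 - 1 = 63
By day 6: 2^7 - 1 = 127
By day 6: 127 surreal numbers.

127


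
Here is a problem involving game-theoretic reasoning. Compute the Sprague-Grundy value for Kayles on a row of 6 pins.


Kayles: a move removes 1 or 2 adjacent pins from a contiguous row.
Removing pins from a row of k leaves two independent rows (a, b) with a + b = k - 1 (one pin) or a + b = k - 2 (two pins); an end removal gives a = 0.
By Sprague-Grundy, G(k) = mex{ G(a) XOR G(b) } over all these splits. G(0) = 0.
G(1): splits (0,0):0^0=0 -> mex({0}) = 1
G(2): splits (0,1):0^1=1 (0,0):0^0=0 -> mex({0, 1}) = 2
G(3): splits (0,2):0^2=2 (1,1):1^1=0 (0,1):0^1=1 -> mex({0, 1, 2}) = 3
G(4): splits (0,3):0^3=3 (1,2):1^2=3 (0,2):0^2=2 (1,1):1^1=0 -> mex({0, 2, 3}) = 1
G(5): splits (0,4):0^1=1 (1,3):1^3=2 (2,2):2^2=0 (0,3):0^3=3 (1,2):1^2=3 -> mex({0, 1, 2, 3}) = 4
G(6) = mex({0, 1, 2, 4}) = 3
Therefore G(6) = 3.

3


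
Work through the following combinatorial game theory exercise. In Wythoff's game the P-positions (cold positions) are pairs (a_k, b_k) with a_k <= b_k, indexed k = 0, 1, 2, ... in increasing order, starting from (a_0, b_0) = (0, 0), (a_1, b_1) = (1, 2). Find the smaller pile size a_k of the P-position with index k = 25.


By Wythoff's theorem, a_k = floor(k * phi) and b_k = floor(k * phi^2) = a_k + k, where phi = (1 + sqrt(5))/2 is the golden ratio.
phi = (1 + sqrt(5))/2 = 1.618034
k = 25
k * phi = 25 * 1.618034 = 40.450850
a_25 = floor(k * phi) = 40

40


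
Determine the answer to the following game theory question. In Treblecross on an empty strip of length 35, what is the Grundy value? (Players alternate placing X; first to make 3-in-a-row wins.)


Treblecross: place X on empty cells; 3-in-a-row wins.
Playing within two cells of an existing X lets the opponent win at once, so sensible play treats the cells i-2..i+2 around each X as dead. The player left with no safe cell loses, so this is a normal-play take-away game on strips of safe cells.
Placing X at cell i (0-indexed) of a strip of k safe cells leaves independent strips of sizes max(0, i-2) and max(0, k-i-3). Hence G(k) = mex{ G(max(0,i-2)) XOR G(max(0,k-i-3)) : 0 <= i < k }, with G(0) = 0.
G(1): splits (0,0):0^0=0 -> mex({0}) = 1
G(2): splits (0,0):0^0=0 -> mex({0}) = 1
G(3): splits (0,0):0^0=0 -> mex({0}) = 1
G(4): splits (0,1):0^1=1 (0,0):0^0=0 -> mex({0, 1}) = 2
G(5): splits (0,2):0^1=1 (0,1):0^1=1 (0,0):0^0=0 -> mex({0, 1}) = 2
G(6) = mex({1}) = 0
G(7) = mex({0, 1, 2}) = 3
G(8) = mex({0, 1, 2}) = 3
G(9) = mex({0, 2}) = 1
G(10) = mex({0, 2, 3}) = 1
G(11) = mex({0, 3}) = 1
G(12) = mex({1, 3}) = 0
G(13) = mex({0, 1, 2, 3}) = 4
G(14) = mex({0, 1, 2}) = 3
G(15) = mex({0, 1, 2}) = 3
G(16) = mex({0, 1, 2, 4}) = 3
G(17) = mex({0, 1, 3, 4}) = 2
G(18) = mex({0, 1, 3, 4}) = 2
G(19) = mex({0, 1, 3, 5}) = 2
G(20) = mex({0, 1, 2, 3, 5}) = 4
G(21) = mex({0, 1, 2, 3, 5}) = 4
G(22) = mex({1, 2, 6}) = 0
G(23) = mex({0, 1, 2, 3, 4, 6}) = 5
G(24) = mex({0, 1, 2, 3, 4}) = 5
G(25) = mex({0, 1, 3, 4, 7}) = 2
G(26) = mex({0, 1, 3, 4, 5, 7}) = 2
G(27) = mex({0, 1, 3, 5}) = 2
G(28) = mex({0, 1, 2, 5}) = 3
G(29) = mex({0, 1, 2, 4, 5, 6}) = 3
G(30) = mex({1, 2, 4, 6}) = 0
G(31) = mex({0, 1, 2, 3, 4, 6}) = 5
G(32) = mex({1, 2, 3, 4, 7}) = 0
G(33) = mex({0, 3, 7}) = 1
G(34) = mex({0, 2, 3, 5, 7}) = 1
G(35) = mex({0, 2, 3, 5, 6}) = 1
Therefore G(35) = 1.

1


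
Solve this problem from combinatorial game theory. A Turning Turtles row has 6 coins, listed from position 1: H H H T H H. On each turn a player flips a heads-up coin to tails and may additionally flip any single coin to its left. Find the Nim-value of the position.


Coins: H H H T H H
Key fact: a single head at position k behaves exactly like a Nim heap of size k (turning it to T and optionally flipping a coin at j < k corresponds to moving the heap from k to j, or to 0), and heads combine as a disjunctive sum (two heads at the same place would cancel, matching j XOR j = 0). So the Nim-value is the XOR of the 1-indexed positions of the heads.
Face-up positions (1-indexed): [1, 2, 3, 5, 6]
XOR 0 with 1: 0 XOR 1 = 1
XOR 1 with 2: 1 XOR 2 = 3
XOR 3 with 3: 3 XOR 3 = 0
XOR 0 with 5: 0 XOR 5 = 5
XOR 5 with 6: 5 XOR 6 = 3
Nim-value = 3

3


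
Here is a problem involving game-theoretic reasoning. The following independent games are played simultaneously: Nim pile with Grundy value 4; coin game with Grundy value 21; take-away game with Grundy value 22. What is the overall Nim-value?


By the Sprague-Grundy theorem, the Grundy value of a sum of games is the XOR of individual Grundy values.
Nim pile: Grundy value = 4. Running XOR: 0 XOR 4 = 4
coin game: Grundy value = 21. Running XOR: 4 XOR 21 = 17
take-away game: Grundy value = 22. Running XOR: 17 XOR 22 = 7
The combined Grundy value is 7.

7


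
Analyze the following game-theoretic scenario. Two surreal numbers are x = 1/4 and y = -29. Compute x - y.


x = 1/4, y = -29
Converting to common denominator: 4
x = 1/4, y = -116/4
x - y = 1/4 - -29 = 117/4

117/4


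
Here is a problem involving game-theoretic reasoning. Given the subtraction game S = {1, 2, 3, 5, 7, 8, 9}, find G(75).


The subtraction set is S = {1, 2, 3, 5, 7, 8, 9}.
G(k) = mex{ G(k - s) : s in S, s <= k }. We compute iteratively: G(0) = 0.
G(1) = mex({0}) = 1
G(2) = mex({0, 1}) = 2
G(3) = mex({0, 1, 2}) = 3
G(4) = mex({1, 2, 3}) = 0
G(5) = mex({0, 2, 3}) = 1
G(6) = mex({0, 1, 3}) = 2
G(7) = mex({0, 1, 2}) = 3
G(8) = mex({0, 1, 2, 3}) = 4
G(9) = mex({0, 1, 2, 3, 4}) = 5
G(10) = mex({1, 2, 3, 4, 5}) = 0
G(11) = mex({0, 2, 3, 4, 5}) = 1
G(12) = mex({0, 1, 3, 5}) = 2
G(13) = mex({0, 1, 2, 4}) = 3
G(14) = mex({1, 2, 3, 5}) = 0
G(15) = mex({0, 2, 3, 4}) = 1
G(16) = mex({0, 1, 3, 4, 5}) = 2
G(17) = mex({0, 1, 2, 4, 5}) = 3
G(18) = mex({0, 1, 2, 3, 5}) = 4
Observe that G(10)..G(18) = 0, 1, 2, 3, 0, 1, 2, 3, 4 repeats G(0)..G(8) = 0, 1, 2, 3, 0, 1, 2, 3, 4.
For k >= max(S) = 9, G(k) is determined by the previous 9 values G(k-9)..G(k-1); a window of 9 consecutive values has recurred shifted by 10, so by induction G(k + 10) = G(k) for all k >= 0: the sequence is periodic from the start with period 10.
One period: G(0..9) = 0, 1, 2, 3, 0, 1, 2, 3, 4, 5.
75 mod 10 = 5, so G(75) = G(5) = 1.

1


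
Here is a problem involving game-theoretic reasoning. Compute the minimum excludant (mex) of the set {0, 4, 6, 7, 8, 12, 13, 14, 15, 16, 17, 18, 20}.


Set = {0, 4, 6, 7, 8, 12, 13, 14, 15, 16, 17, 18, 20}
0 is in the set.
1 is NOT in the set. This is the mex.
mex = 1

1


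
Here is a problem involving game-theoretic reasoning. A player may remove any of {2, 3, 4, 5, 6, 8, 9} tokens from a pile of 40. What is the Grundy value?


The subtraction set is S = {2, 3, 4, 5, 6, 8, 9}.
G(k) = mex{ G(k - s) : s in S, s <= k }. We compute iteratively: G(0) = 0.
G(1) = mex({}) = 0
G(2) = mex({0}) = 1
G(3) = mex({0}) = 1
G(4) = mex({0, 1}) = 2
G(5) = mex({0, 1}) = 2
G(6) = mex({0, 1, 2}) = 3
G(7) = mex({0, 1, 2}) = 3
G(8) = mex({0, 1, 2, 3}) = 4
G(9) = mex({0, 1, 2, 3}) = 4
G(10) = mex({0, 1, 2, 3, 4}) = 5
G(11) = mex({1, 2, 3, 4}) = 0
G(12) = mex({1, 2, 3, 4, 5}) = 0
G(13) = mex({0, 2, 3, 4, 5}) = 1
G(14) = mex({0, 2, 3, 4, 5}) = 1
G(15) = mex({0, 1, 3, 4, 5}) = 2
G(16) = mex({0, 1, 3, 4, 5}) = 2
G(17) = mex({0, 1, 2, 4}) = 3
G(18) = mex({0, 1, 2, 4, 5}) = 3
G(19) = mex({0, 1, 2, 3, 5}) = 4
Observe that G(11)..G(19) = 0, 0, 1, 1, 2, 2, 3, 3, 4 repeats G(0)..G(8) = 0, 0, 1, 1, 2, 2, 3, 3, 4.
For k >= max(S) = 9, G(k) is determined by the previous 9 values G(k-9)..G(k-1); a window of 9 consecutive values has recurred shifted by 11, so by induction G(k + 11) = G(k) for all k >= 0: the sequence is periodic from the start with period 11.
One period: G(0..10) = 0, 0, 1, 1, 2, 2, 3, 3, 4, 4, 5.
40 mod 11 = 7, so G(40) = G(7) = 3.

3


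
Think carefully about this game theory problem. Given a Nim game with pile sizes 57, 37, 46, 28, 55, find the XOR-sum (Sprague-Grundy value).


We need the XOR (exclusive or) of all pile sizes.
After XOR-ing pile 1 (size 57): 0 XOR 57 = 57
After XOR-ing pile 2 (size 37): 57 XOR 37 = 28
After XOR-ing pile 3 (size 46): 28 XOR 46 = 50
After XOR-ing pile 4 (size 28): 50 XOR 28 = 46
After XOR-ing pile 5 (size 55): 46 XOR 55 = 25
The Nim-value of this position is 25.

25


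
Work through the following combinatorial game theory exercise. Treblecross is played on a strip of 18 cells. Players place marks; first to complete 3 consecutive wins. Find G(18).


Treblecross: place X on empty cells; 3-in-a-row wins.
Playing within two cells of an existing X lets the opponent win at once, so sensible play treats the cells i-2..i+2 around each X as dead. The player left with no safe cell loses, so this is a normal-play take-away game on strips of safe cells.
Placing X at cell i (0-indexed) of a strip of k safe cells leaves independent strips of sizes max(0, i-2) and max(0, k-i-3). Hence G(k) = mex{ G(max(0,i-2)) XOR G(max(0,k-i-3)) : 0 <= i < k }, with G(0) = 0.
G(1): splits (0,0):0^0=0 -> mex({0}) = 1
G(2): splits (0,0):0^0=0 -> mex({0}) = 1
G(3): splits (0,0):0^0=0 -> mex({0}) = 1
G(4): splits (0,1):0^1=1 (0,0):0^0=0 -> mex({0, 1}) = 2
G(5): splits (0,2):0^1=1 (0,1):0^1=1 (0,0):0^0=0 -> mex({0, 1}) = 2
G(6) = mex({1}) = 0
G(7) = mex({0, 1, 2}) = 3
G(8) = mex({0, 1, 2}) = 3
G(9) = mex({0, 2}) = 1
G(10) = mex({0, 2, 3}) = 1
G(11) = mex({0, 3}) = 1
G(12) = mex({1, 3}) = 0
G(13) = mex({0, 1, 2, 3}) = 4
G(14) = mex({0, 1, 2}) = 3
G(15) = mex({0, 1, 2}) = 3
G(16) = mex({0, 1, 2, 4}) = 3
G(17) = mex({0, 1, 3, 4}) = 2
G(18) = mex({0, 1, 3, 4}) = 2
Therefore G(18) = 2.

2


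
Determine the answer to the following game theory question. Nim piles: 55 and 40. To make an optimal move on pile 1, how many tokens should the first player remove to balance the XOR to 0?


Piles: 55 and 40
Current XOR: 55 XOR 40 = 31 (non-zero, so this is an N-position).
To make the XOR zero, we need to find a move that balances the piles.
For pile 1 (size 55): target = 55 XOR 31 = 40
We reduce pile 1 from 55 to 40.
Tokens removed: 55 - 40 = 15
Verification: 40 XOR 40 = 0

15


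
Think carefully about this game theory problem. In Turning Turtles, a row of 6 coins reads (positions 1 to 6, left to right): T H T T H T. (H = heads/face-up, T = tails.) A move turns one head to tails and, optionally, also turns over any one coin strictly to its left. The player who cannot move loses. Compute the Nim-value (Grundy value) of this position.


Coins: T H T T H T
Key fact: a single head at position k behaves exactly like a Nim heap of size k (turning it to T and optionally flipping a coin at j < k corresponds to moving the heap from k to j, or to 0), and heads combine as a disjunctive sum (two heads at the same place would cancel, matching j XOR j = 0). So the Nim-value is the XOR of the 1-indexed positions of the heads.
Face-up positions (1-indexed): [2, 5]
XOR 0 with 2: 0 XOR 2 = 2
XOR 2 with 5: 2 XOR 5 = 7
Nim-value = 7

7


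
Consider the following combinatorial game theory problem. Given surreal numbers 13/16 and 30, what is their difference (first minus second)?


x = 13/16, y = 30
Converting to common denominator: 16
x = 13/16, y = 480/16
x - y = 13/16 - 30 = -467/16

-467/16


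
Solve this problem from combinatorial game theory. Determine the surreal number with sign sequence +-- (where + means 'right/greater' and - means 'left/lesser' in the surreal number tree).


Sign expansion: +--
Rule: track bounds (lo, hi), initially (-inf, +inf). On '+', the current value becomes lo and we move to the simplest number in (value, hi): value + 1 if hi = +inf, otherwise the midpoint (value + hi)/2. On '-', the current value becomes hi and we move to value - 1 if lo = -inf, otherwise the midpoint (lo + value)/2.
Start at 0.
Step 1: sign = +, move right. Bounds: (0, +inf). Value = 1
Step 2: sign = -, move left. Bounds: (0, 1). Value = 1/2
Step 3: sign = -, move left. Bounds: (0, 1/2). Value = 1/4
The surreal number with sign expansion +-- is 1/4.

1/4


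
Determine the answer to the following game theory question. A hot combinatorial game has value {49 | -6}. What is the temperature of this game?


The game is {49 | -6}, a switch {a | b} with numbers a > b.
Cooling {a | b} by t gives {a - t | b + t}, which stops being hot when a - t = b + t, i.e. at t = (a - b)/2. So the temperature of a switch is (a - b)/2.
Temperature = (Left option - Right option) / 2
= (49 - (-6)) / 2
= 55 / 2
= 55/2

55/2


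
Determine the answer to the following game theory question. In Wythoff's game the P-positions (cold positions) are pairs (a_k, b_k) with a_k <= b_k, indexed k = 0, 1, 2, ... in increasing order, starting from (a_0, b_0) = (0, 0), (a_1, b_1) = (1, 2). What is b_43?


By Wythoff's theorem, a_k = floor(k * phi) and b_k = floor(k * phi^2) = a_k + k, where phi = (1 + sqrt(5))/2 is the golden ratio.
phi = (1 + sqrt(5))/2 = 1.618034
phi^2 = phi + 1 = 2.618034
k = 43
k * phi^2 = 43 * 2.618034 = 112.575462
b_43 = floor(k * phi^2) = 112 (check: a_43 + k = 69 + 43 = 112)

112


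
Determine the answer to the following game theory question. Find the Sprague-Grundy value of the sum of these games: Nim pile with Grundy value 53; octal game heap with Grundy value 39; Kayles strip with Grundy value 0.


By the Sprague-Grundy theorem, the Grundy value of a sum of games is the XOR of individual Grundy values.
Nim pile: Grundy value = 53. Running XOR: 0 XOR 53 = 53
octal game heap: Grundy value = 39. Running XOR: 53 XOR 39 = 18
Kayles strip: Grundy value = 0. Running XOR: 18 XOR 0 = 18
The combined Grundy value is 18.

18


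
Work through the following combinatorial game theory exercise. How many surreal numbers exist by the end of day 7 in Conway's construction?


Day 0: {|} = 0 is born. Count = 1.
Day n: the number of surreal numbers born by day n is 2^(n+1) - 1.
By day 0: 2^1 - 1 = 1
By day 1: 2^2 - 1 = 3
By day 2: 2^3 - 1 = 7
By day 3: 2^4 - 1 = 15
By day 4: 2^5 - 1 = 31
By day 5: 2^6 - 1 = 63
By day 6: 2^7 - 1 = 127
By day 7: 2^8 - 1 = 255
By day 7: 255 surreal numbers.

255


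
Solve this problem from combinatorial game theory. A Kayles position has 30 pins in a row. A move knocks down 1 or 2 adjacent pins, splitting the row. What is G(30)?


Kayles: a move removes 1 or 2 adjacent pins from a contiguous row.
Removing pins from a row of k leaves two independent rows (a, b) with a + b = k - 1 (one pin) or a + b = k - 2 (two pins); an end removal gives a = 0.
By Sprague-Grundy, G(k) = mex{ G(a) XOR G(b) } over all these splits. G(0) = 0.
G(1): splits (0,0):0^0=0 -> mex({0}) = 1
G(2): splits (0,1):0^1=1 (0,0):0^0=0 -> mex({0, 1}) = 2
G(3): splits (0,2):0^2=2 (1,1):1^1=0 (0,1):0^1=1 -> mex({0, 1, 2}) = 3
G(4): splits (0,3):0^3=3 (1,2):1^2=3 (0,2):0^2=2 (1,1):1^1=0 -> mex({0, 2, 3}) = 1
G(5): splits (0,4):0^1=1 (1,3):1^3=2 (2,2):2^2=0 (0,3):0^3=3 (1,2):1^2=3 -> mex({0, 1, 2, 3}) = 4
G(6) = mex({0, 1, 2, 4}) = 3
G(7) = mex({0, 1, 3, 4, 5}) = 2
G(8) = mex({0, 2, 3, 5, 6}) = 1
G(9) = mex({0, 1, 2, 3, 6, 7}) = 4
G(10) = mex({0, 1, 3, 4, 5, 7}) = 2
G(11) = mex({0, 1, 2, 3, 4, 5}) = 6
G(12) = mex({0, 1, 2, 3, 5, 6, 7}) = 4
G(13) = mex({0, 2, 3, 4, 6, 7}) = 1
G(14) = mex({0, 1, 4, 5, 6, 7}) = 2
G(15) = mex({0, 1, 2, 3, 4, 5, 6}) = 7
G(16) = mex({0, 2, 3, 5, 6, 7}) = 1
G(17) = mex({0, 1, 2, 3, 5, 6, 7}) = 4
G(18) = mex({0, 1, 2, 4, 5, 6}) = 3
G(19) = mex({0, 1, 3, 4, 5, 7}) = 2
G(20) = mex({0, 2, 3, 4, 5, 6, 7}) = 1
G(21) = mex({0, 1, 2, 3, 5, 6, 7}) = 4
G(22) = mex({0, 1, 2, 3, 4, 5, 7}) = 6
G(23) = mex({0, 1, 2, 3, 4, 5, 6}) = 7
G(24) = mex({0, 1, 2, 3, 5, 6, 7}) = 4
G(25) = mex({0, 2, 3, 4, 6, 7}) = 1
G(26) = mex({0, 1, 3, 4, 5, 6, 7}) = 2
G(27) = mex({0, 1, 2, 3, 4, 5, 6, 7}) = 8
G(28) = mex({0, 1, 2, 3, 4, 6, 7, 8}) = 5
G(29) = mex({0, 1, 2, 3, 5, 6, 7, 8, 9}) = 4
G(30) = mex({0, 1, 2, 3, 4, 5, 6, 9, 10}) = 7
Therefore G(30) = 7.

7


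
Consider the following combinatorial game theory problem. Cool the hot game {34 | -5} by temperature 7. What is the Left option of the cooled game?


Original game: {34 | -5} (a switch {a | b} with a > b).
Cooling by t (for t below the temperature (a - b)/2 = 39/2) taxes each move by t: {a | b} cooled by t is {a - t | b + t}.
Cooling amount: t = 7
Cooled Left option: 34 - 7 = 27
Cooled Right option: -5 + 7 = 2
Cooled game: {27 | 2}
Left option = 27

27


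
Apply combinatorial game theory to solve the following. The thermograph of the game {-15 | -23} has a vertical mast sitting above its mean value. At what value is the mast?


Game = {-15 | -23}, a switch {a | b} with numbers a > b.
Its thermograph has left wall a - t and right wall b + t, which meet at t = (a - b)/2, where both equal (a + b)/2. So the mast (mean value) is at (a + b)/2.
Mean = (-15 + (-23))/2 = -38/2 = -19

-19


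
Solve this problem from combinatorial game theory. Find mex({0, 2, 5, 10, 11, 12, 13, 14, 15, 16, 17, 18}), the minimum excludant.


Set = {0, 2, 5, 10, 11, 12, 13, 14, 15, 16, 17, 18}
0 is in the set.
1 is NOT in the set. This is the mex.
mex = 1

1


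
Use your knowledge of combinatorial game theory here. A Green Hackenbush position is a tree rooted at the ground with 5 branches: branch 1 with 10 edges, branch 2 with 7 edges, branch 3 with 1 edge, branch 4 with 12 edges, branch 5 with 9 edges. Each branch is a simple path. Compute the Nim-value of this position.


The tree has 5 branches from the ground vertex.
In Green Hackenbush, the Nim-value of a simple path of length k is k.
Branch 1: length 10, Nim-value = 10
Branch 2: length 7, Nim-value = 7
Branch 3: length 1, Nim-value = 1
Branch 4: length 12, Nim-value = 12
Branch 5: length 9, Nim-value = 9
Total Nim-value = XOR of all branch values:
0 XOR 10 = 10
10 XOR 7 = 13
13 XOR 1 = 12
12 XOR 12 = 0
0 XOR 9 = 9
Nim-value of the tree = 9

9


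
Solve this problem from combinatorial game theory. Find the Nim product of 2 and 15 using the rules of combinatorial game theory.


Nim multiplication is bilinear over XOR: (u XOR v) * w = (u*w) XOR (v*w).
So we split each operand into its bit components and XOR the pairwise Nim products.
2 = 2 (as XOR of powers of 2).
15 = 1 + 2 + 4 + 8 (as XOR of powers of 2).
Using the standard Nim-product table on single bits:
  2*2 = 3,   2*4 = 8,   2*8 = 12,
  4*4 = 6,   4*8 = 11,  8*8 = 13,
and  1*x = x (identity), k*l = l*k (commutative).
Pairwise Nim products:
  2 * 1 = 2
  2 * 2 = 3
  2 * 4 = 8
  2 * 8 = 12
XOR them: 2 XOR 3 XOR 8 XOR 12 = 5.
Result: 2 * 15 = 5 (in Nim).

5


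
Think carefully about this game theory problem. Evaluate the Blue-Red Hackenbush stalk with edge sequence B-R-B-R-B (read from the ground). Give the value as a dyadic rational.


Edges (from ground): B-R-B-R-B
By Berlekamp's sign-expansion rule, a Blue-Red Hackenbush stalk has the value of the surreal number whose sign sequence is the edge sequence with B -> + and R -> -.
Sign sequence: +-+-+
Trace the sign expansion in the surreal number tree, starting from 0:
Edge 1: B (sign +) -> bounds (0, +inf), value = 1
Edge 2: R (sign -) -> bounds (0, 1), value = 1/2
Edge 3: B (sign +) -> bounds (1/2, 1), value = 3/4
Edge 4: R (sign -) -> bounds (1/2, 3/4), value = 5/8
Edge 5: B (sign +) -> bounds (5/8, 3/4), value = 11/16
Game value = 11/16

11/16


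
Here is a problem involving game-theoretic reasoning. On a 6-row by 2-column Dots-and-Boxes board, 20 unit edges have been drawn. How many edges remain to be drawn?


Grid: 6 x 2 boxes, i.e. 7 rows and 3 columns of dots.
Horizontal edges: (rows + 1) * cols = 7 * 2 = 14
Vertical edges: rows * (cols + 1) = 6 * 3 = 18
Total edges: 14 + 18 = 32
Edges drawn: 20
Remaining: 32 - 20 = 12

12


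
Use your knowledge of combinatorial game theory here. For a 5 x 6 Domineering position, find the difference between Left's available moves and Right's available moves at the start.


Board is 5 x 6 (rows x cols).
Left (vertical) placements: (rows-1) * cols = 4 * 6 = 24
Right (horizontal) placements: rows * (cols-1) = 5 * 5 = 25
Advantage = Left - Right = 24 - 25 = -1

-1


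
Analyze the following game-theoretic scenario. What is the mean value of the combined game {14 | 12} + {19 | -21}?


G1 = {14 | 12}, G2 = {19 | -21}
Each is a switch {a | b} with numbers a > b; its mean value is (a + b)/2, and mean value is additive over game sums: m(G1 + G2) = m(G1) + m(G2).
Mean of G1 = (14 + (12))/2 = 26/2 = 13
Mean of G2 = (19 + (-21))/2 = -2/2 = -1
Mean of G1 + G2 = 13 + -1 = 12

12


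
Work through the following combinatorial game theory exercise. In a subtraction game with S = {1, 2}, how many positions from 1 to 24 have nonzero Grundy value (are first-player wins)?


Subtraction set S = {1, 2}, so G(n) = n mod 3.
G(n) = 0 when n is a multiple of 3.
Multiples of 3 in [1, 24]: 8
N-positions (nonzero Grundy) = 24 - 8 = 16

16


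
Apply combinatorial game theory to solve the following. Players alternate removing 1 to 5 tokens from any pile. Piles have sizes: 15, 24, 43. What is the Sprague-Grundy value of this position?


Subtraction set: {1, 2, 3, 4, 5}
For this subtraction set, G(n) = n mod 6 (period = max + 1 = 6).
Pile 1 (size 15): G(15) = 15 mod 6 = 3
Pile 2 (size 24): G(24) = 24 mod 6 = 0
Pile 3 (size 43): G(43) = 43 mod 6 = 1
Total Grundy value = XOR of all: 3 XOR 0 XOR 1 = 2

2


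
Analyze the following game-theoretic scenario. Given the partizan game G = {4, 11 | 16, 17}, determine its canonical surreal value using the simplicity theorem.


Left options: {4, 11}, max = 11
Right options: {16, 17}, min = 16
All options are numbers and max(Left) < min(Right), so by the simplicity theorem the value is the simplest (earliest-born) number strictly between 11 and 16.
Integers 12 through 15 all lie strictly between 11 and 16.
Among integers, the simplest (lowest birthday = smallest |n|; 0 is born on day 0, +-n on day n) is 12.
No non-integer in the interval can be simpler: if x is a non-integer in the interval, then floor(x) or ceil(x) also lies in the interval (the interval contains an integer), and both are proper prefixes of x's sign expansion, i.e. born earlier. So the game value is 12.
Game value = 12

12


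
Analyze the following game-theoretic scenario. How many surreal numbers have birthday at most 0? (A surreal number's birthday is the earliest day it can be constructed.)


Day 0: {|} = 0 is born. Count = 1.
Day n: the number of surreal numbers born by day n is 2^(n+1) - 1.
By day 0: 2^1 - 1 = 1
By day 0: 1 surreal numbers.

1


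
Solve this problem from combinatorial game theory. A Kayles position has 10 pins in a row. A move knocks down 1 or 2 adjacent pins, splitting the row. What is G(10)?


Kayles: a move removes 1 or 2 adjacent pins from a contiguous row.
Removing pins from a row of k leaves two independent rows (a, b) with a + b = k - 1 (one pin) or a + b = k - 2 (two pins); an end removal gives a = 0.
By Sprague-Grundy, G(k) = mex{ G(a) XOR G(b) } over all these splits. G(0) = 0.
G(1): splits (0,0):0^0=0 -> mex({0}) = 1
G(2): splits (0,1):0^1=1 (0,0):0^0=0 -> mex({0, 1}) = 2
G(3): splits (0,2):0^2=2 (1,1):1^1=0 (0,1):0^1=1 -> mex({0, 1, 2}) = 3
G(4): splits (0,3):0^3=3 (1,2):1^2=3 (0,2):0^2=2 (1,1):1^1=0 -> mex({0, 2, 3}) = 1
G(5): splits (0,4):0^1=1 (1,3):1^3=2 (2,2):2^2=0 (0,3):0^3=3 (1,2):1^2=3 -> mex({0, 1, 2, 3}) = 4
G(6) = mex({0, 1, 2, 4}) = 3
G(7) = mex({0, 1, 3, 4, 5}) = 2
G(8) = mex({0, 2, 3, 5, 6}) = 1
G(9) = mex({0, 1, 2, 3, 6, 7}) = 4
G(10) = mex({0, 1, 3, 4, 5, 7}) = 2
Therefore G(10) = 2.

2


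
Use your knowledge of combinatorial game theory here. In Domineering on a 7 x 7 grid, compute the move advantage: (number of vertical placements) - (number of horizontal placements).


Board is 7 x 7 (rows x cols).
Left (vertical) placements: (rows-1) * cols = 6 * 7 = 42
Right (horizontal) placements: rows * (cols-1) = 7 * 6 = 42
Advantage = Left - Right = 42 - 42 = 0

0


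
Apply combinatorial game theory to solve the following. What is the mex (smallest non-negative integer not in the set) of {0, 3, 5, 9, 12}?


Set = {0, 3, 5, 9, 12}
0 is in the set.
1 is NOT in the set. This is the mex.
mex = 1

1


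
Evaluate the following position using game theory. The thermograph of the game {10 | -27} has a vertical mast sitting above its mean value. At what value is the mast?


Game = {10 | -27}, a switch {a | b} with numbers a > b.
Its thermograph has left wall a - t and right wall b + t, which meet at t = (a - b)/2, where both equal (a + b)/2. So the mast (mean value) is at (a + b)/2.
Mean = (10 + (-27))/2 = -17/2 = -17/2

-17/2


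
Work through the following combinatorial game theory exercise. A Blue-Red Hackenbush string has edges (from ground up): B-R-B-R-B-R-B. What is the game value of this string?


Edges (from ground): B-R-B-R-B-R-B
By Berlekamp's sign-expansion rule, a Blue-Red Hackenbush stalk has the value of the surreal number whose sign sequence is the edge sequence with B -> + and R -> -.
Sign sequence: +-+-+-+
Trace the sign expansion in the surreal number tree, starting from 0:
Edge 1: B (sign +) -> bounds (0, +inf), value = 1
Edge 2: R (sign -) -> bounds (0, 1), value = 1/2
Edge 3: B (sign +) -> bounds (1/2, 1), value = 3/4
Edge 4: R (sign -) -> bounds (1/2, 3/4), value = 5/8
Edge 5: B (sign +) -> bounds (5/8, 3/4), value = 11/16
Edge 6: R (sign -) -> bounds (5/8, 11/16), value = 21/32
Edge 7: B (sign +) -> bounds (21/32, 11/16), value = 43/64
Game value = 43/64

43/64


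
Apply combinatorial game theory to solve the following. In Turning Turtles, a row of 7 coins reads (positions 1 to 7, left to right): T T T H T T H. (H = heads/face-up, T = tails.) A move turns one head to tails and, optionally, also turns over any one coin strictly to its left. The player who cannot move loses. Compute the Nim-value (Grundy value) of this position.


Coins: T T T H T T H
Key fact: a single head at position k behaves exactly like a Nim heap of size k (turning it to T and optionally flipping a coin at j < k corresponds to moving the heap from k to j, or to 0), and heads combine as a disjunctive sum (two heads at the same place would cancel, matching j XOR j = 0). So the Nim-value is the XOR of the 1-indexed positions of the heads.
Face-up positions (1-indexed): [4, 7]
XOR 0 with 4: 0 XOR 4 = 4
XOR 4 with 7: 4 XOR 7 = 3
Nim-value = 3

3


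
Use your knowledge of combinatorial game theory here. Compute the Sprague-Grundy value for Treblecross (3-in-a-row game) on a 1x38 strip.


Treblecross: place X on empty cells; 3-in-a-row wins.
Playing within two cells of an existing X lets the opponent win at once, so sensible play treats the cells i-2..i+2 around each X as dead. The player left with no safe cell loses, so this is a normal-play take-away game on strips of safe cells.
Placing X at cell i (0-indexed) of a strip of k safe cells leaves independent strips of sizes max(0, i-2) and max(0, k-i-3). Hence G(k) = mex{ G(max(0,i-2)) XOR G(max(0,k-i-3)) : 0 <= i < k }, with G(0) = 0.
G(1): splits (0,0):0^0=0 -> mex({0}) = 1
G(2): splits (0,0):0^0=0 -> mex({0}) = 1
G(3): splits (0,0):0^0=0 -> mex({0}) = 1
G(4): splits (0,1):0^1=1 (0,0):0^0=0 -> mex({0, 1}) = 2
G(5): splits (0,2):0^1=1 (0,1):0^1=1 (0,0):0^0=0 -> mex({0, 1}) = 2
G(6) = mex({1}) = 0
G(7) = mex({0, 1, 2}) = 3
G(8) = mex({0, 1, 2}) = 3
G(9) = mex({0, 2}) = 1
G(10) = mex({0, 2, 3}) = 1
G(11) = mex({0, 3}) = 1
G(12) = mex({1, 3}) = 0
G(13) = mex({0, 1, 2, 3}) = 4
G(14) = mex({0, 1, 2}) = 3
G(15) = mex({0, 1, 2}) = 3
G(16) = mex({0, 1, 2, 4}) = 3
G(17) = mex({0, 1, 3, 4}) = 2
G(18) = mex({0, 1, 3, 4}) = 2
G(19) = mex({0, 1, 3, 5}) = 2
G(20) = mex({0, 1, 2, 3, 5}) = 4
G(21) = mex({0, 1, 2, 3, 5}) = 4
G(22) = mex({1, 2, 6}) = 0
G(23) = mex({0, 1, 2, 3, 4, 6}) = 5
G(24) = mex({0, 1, 2, 3, 4}) = 5
G(25) = mex({0, 1, 3, 4, 7}) = 2
G(26) = mex({0, 1, 3, 4, 5, 7}) = 2
G(27) = mex({0, 1, 3, 5}) = 2
G(28) = mex({0, 1, 2, 5}) = 3
G(29) = mex({0, 1, 2, 4, 5, 6}) = 3
G(30) = mex({1, 2, 4, 6}) = 0
G(31) = mex({0, 1, 2, 3, 4, 6}) = 5
G(32) = mex({1, 2, 3, 4, 7}) = 0
G(33) = mex({0, 3, 7}) = 1
G(34) = mex({0, 2, 3, 5, 7}) = 1
G(35) = mex({0, 2, 3, 5, 6}) = 1
G(36) = mex({0, 1, 2, 5, 6}) = 3
G(37) = mex({0, 1, 2, 4, 5, 6}) = 3
G(38) = mex({0, 1, 2, 4}) = 3
Therefore G(38) = 3.

3


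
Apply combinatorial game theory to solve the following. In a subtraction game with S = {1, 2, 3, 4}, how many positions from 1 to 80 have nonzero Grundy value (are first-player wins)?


Subtraction set S = {1, 2, 3, 4}, so G(n) = n mod 5.
G(n) = 0 when n is a multiple of 5.
Multiples of 5 in [1, 80]: 16
N-positions (nonzero Grundy) = 80 - 16 = 64

64


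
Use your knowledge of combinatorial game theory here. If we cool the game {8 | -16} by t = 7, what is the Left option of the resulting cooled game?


Original game: {8 | -16} (a switch {a | b} with a > b).
Cooling by t (for t below the temperature (a - b)/2 = 12) taxes each move by t: {a | b} cooled by t is {a - t | b + t}.
Cooling amount: t = 7
Cooled Left option: 8 - 7 = 1
Cooled Right option: -16 + 7 = -9
Cooled game: {1 | -9}
Left option = 1

1


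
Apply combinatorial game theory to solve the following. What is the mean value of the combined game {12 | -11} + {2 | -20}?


G1 = {12 | -11}, G2 = {2 | -20}
Each is a switch {a | b} with numbers a > b; its mean value is (a + b)/2, and mean value is additive over game sums: m(G1 + G2) = m(G1) + m(G2).
Mean of G1 = (12 + (-11))/2 = 1/2 = 1/2
Mean of G2 = (2 + (-20))/2 = -18/2 = -9
Mean of G1 + G2 = 1/2 + -9 = -17/2

-17/2


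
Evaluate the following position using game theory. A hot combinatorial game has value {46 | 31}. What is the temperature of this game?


The game is {46 | 31}, a switch {a | b} with numbers a > b.
Cooling {a | b} by t gives {a - t | b + t}, which stops being hot when a - t = b + t, i.e. at t = (a - b)/2. So the temperature of a switch is (a - b)/2.
Temperature = (Left option - Right option) / 2
= (46 - (31)) / 2
= 15 / 2
= 15/2

15/2


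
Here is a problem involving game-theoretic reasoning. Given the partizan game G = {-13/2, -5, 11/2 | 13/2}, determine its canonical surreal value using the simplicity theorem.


Left options: {-13/2, -5, 11/2}, max = 11/2
Right options: {13/2}, min = 13/2
All options are numbers and max(Left) < min(Right), so by the simplicity theorem the value is the simplest (earliest-born) number strictly between 11/2 and 13/2.
The only integer strictly between 11/2 and 13/2 is 6.
No non-integer in the interval can be simpler: if x is a non-integer in the interval, then floor(x) or ceil(x) also lies in the interval (the interval contains an integer), and both are proper prefixes of x's sign expansion, i.e. born earlier. So the game value is 6.
Game value = 6

6


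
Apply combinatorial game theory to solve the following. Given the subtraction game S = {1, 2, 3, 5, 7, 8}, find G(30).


The subtraction set is S = {1, 2, 3, 5, 7, 8}.
G(k) = mex{ G(k - s) : s in S, s <= k }. We compute iteratively: G(0) = 0.
G(1) = mex({0}) = 1
G(2) = mex({0, 1}) = 2
G(3) = mex({0, 1, 2}) = 3
G(4) = mex({1, 2, 3}) = 0
G(5) = mex({0, 2, 3}) = 1
G(6) = mex({0, 1, 3}) = 2
G(7) = mex({0, 1, 2}) = 3
G(8) = mex({0, 1, 2, 3}) = 4
G(9) = mex({0, 1, 2, 3, 4}) = 5
G(10) = mex({1, 2, 3, 4, 5}) = 0
G(11) = mex({0, 2, 3, 4, 5}) = 1
G(12) = mex({0, 1, 3, 5}) = 2
G(13) = mex({0, 1, 2, 4}) = 3
G(14) = mex({1, 2, 3, 5}) = 0
G(15) = mex({0, 2, 3, 4}) = 1
G(16) = mex({0, 1, 3, 4, 5}) = 2
G(17) = mex({0, 1, 2, 5}) = 3
Observe that G(10)..G(17) = 0, 1, 2, 3, 0, 1, 2, 3 repeats G(0)..G(7) = 0, 1, 2, 3, 0, 1, 2, 3.
For k >= max(S) = 8, G(k) is determined by the previous 8 values G(k-8)..G(k-1); a window of 8 consecutive values has recurred shifted by 10, so by induction G(k + 10) = G(k) for all k >= 0: the sequence is periodic from the start with period 10.
One period: G(0..9) = 0, 1, 2, 3, 0, 1, 2, 3, 4, 5.
30 mod 10 = 0, so G(30) = G(0) = 0.

0
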